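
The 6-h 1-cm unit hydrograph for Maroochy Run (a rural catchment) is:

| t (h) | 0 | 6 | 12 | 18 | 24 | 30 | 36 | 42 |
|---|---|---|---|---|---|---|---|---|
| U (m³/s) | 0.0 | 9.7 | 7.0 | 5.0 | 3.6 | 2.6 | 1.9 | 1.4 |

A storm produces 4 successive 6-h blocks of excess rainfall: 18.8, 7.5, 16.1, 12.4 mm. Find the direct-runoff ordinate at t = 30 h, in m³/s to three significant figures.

By discrete convolution, Q_j = Σ (P_i / 10 mm) · U_{j−i}.
At t = 30 h (j=5): Q = (18.8/10)·2.6 + (7.5/10)·3.6 + (16.1/10)·5.0 + (12.4/10)·7.0 = 24.3 m³/s.

Q ≈ 24.3 m³/s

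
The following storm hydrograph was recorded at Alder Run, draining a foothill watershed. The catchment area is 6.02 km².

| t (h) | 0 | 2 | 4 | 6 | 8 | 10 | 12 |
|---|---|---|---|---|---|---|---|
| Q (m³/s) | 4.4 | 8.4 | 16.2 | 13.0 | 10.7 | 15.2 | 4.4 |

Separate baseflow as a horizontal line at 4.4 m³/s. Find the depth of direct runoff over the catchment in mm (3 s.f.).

d ≈ 49.6 mm

Direct runoff: 0.0, 4.0, 11.8, 8.6, 6.3, 10.8, 0.0 m³/s; ΣQ_DR = 41.50 m³/s.
V = ΣQ_DR · Δt = 41.50 × 7200 s = 2.988 × 10^5 m³.
Over A = 6.02 km², depth = V / A = 49.6 mm.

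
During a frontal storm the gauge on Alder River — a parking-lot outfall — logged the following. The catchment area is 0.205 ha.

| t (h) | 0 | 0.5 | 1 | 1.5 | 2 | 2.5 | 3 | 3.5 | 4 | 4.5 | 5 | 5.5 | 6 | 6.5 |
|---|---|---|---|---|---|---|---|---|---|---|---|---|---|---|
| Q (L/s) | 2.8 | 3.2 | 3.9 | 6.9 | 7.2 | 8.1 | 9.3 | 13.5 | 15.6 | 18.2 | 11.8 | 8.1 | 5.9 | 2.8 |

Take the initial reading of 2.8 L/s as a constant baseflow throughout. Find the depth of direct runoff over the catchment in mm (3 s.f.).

Direct runoff: 0.0, 0.4, 1.1, 4.1, 4.4, 5.3, 6.5, 10.7, 12.8, 15.4, 9.0, 5.3, 3.1, 0.0 L/s; ΣQ_DR = 78.10 L/s.
V = ΣQ_DR · Δt = 78.10 × 1800 s = 1.406 × 10^5 L.
Over A = 0.205 ha, depth = V / A = 68.6 mm.

d ≈ 68.6 mm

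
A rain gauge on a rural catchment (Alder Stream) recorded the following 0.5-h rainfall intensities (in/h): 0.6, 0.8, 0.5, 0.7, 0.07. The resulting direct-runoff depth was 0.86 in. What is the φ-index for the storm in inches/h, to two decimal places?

φ ≈ 0.22 in/h

Only the 4 blocks with intensity above φ contribute runoff: 0.6, 0.8, 0.5, 0.7 in/h.
Σ(I−φ)·Δt = d  ⇒  (0.6+0.8+0.5+0.7 − 4φ)·0.5 = 0.86
φ = (2.600 − 0.86/0.5) / 4 = 0.22 in/h.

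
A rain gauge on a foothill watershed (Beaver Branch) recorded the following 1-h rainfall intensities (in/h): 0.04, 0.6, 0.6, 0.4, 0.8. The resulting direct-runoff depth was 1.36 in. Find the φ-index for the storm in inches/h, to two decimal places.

Only the 4 blocks with intensity above φ contribute runoff: 0.6, 0.6, 0.4, 0.8 in/h.
Σ(I−φ)·Δt = d  ⇒  (0.6+0.6+0.4+0.8 − 4φ)·1 = 1.36
φ = (2.400 − 1.36/1) / 4 = 0.26 in/h.

φ ≈ 0.26 in/h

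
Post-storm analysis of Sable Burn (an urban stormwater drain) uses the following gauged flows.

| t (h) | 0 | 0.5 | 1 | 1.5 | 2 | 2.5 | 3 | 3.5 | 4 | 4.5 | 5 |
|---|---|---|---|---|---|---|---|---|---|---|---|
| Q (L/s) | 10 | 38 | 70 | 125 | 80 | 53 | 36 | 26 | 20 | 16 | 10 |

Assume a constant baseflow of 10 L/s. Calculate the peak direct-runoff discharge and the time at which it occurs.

Q_p = 115.0 L/s at t = 1.5 h

Subtracting baseflow gives direct-runoff ordinates: 0.0, 28.0, 60.0, 115.0, 70.0, 43.0, 26.0, 16.0, 10.0, 6.0, 0.0 L/s.
The maximum is 115.0 L/s, occurring at the reading for t = 1.5 h.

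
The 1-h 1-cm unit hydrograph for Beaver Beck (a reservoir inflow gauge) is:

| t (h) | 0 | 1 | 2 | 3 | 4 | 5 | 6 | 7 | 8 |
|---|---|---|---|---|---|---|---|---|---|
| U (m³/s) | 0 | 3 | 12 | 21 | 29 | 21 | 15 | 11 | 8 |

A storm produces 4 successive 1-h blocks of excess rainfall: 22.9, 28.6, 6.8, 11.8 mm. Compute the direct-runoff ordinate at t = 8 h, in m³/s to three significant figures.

Q ≈ 84.8 m³/s

By discrete convolution, Q_j = Σ (P_i / 10 mm) · U_{j−i}.
At t = 8 h (j=8): Q = (22.9/10)·8 + (28.6/10)·11 + (6.8/10)·15 + (11.8/10)·21 = 84.8 m³/s.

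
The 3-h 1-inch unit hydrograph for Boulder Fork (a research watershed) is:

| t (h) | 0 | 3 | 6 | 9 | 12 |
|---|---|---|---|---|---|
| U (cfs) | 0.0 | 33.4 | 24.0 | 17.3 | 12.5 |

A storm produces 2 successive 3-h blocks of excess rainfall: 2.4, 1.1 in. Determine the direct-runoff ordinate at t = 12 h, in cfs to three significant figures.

By discrete convolution, Q_j = Σ (P_i / 1 in) · U_{j−i}.
At t = 12 h (j=4): Q = (2.4/1)·12.5 + (1.1/1)·17.3 = 49.0 cfs.

Q ≈ 49.0 cfs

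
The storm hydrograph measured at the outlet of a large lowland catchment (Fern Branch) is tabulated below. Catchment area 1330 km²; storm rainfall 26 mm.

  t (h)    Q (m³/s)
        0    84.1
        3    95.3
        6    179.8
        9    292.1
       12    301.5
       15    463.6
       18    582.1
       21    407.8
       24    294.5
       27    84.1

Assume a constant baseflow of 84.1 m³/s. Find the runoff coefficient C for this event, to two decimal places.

C ≈ 0.61

ΣQ_DR = 1944 m³/s; V = ΣQ_DR·Δt = 2.099 × 10^7 m³.
Runoff depth d = V / A = 15.79 mm.
C = d / P = 15.79 / 26 = 0.61.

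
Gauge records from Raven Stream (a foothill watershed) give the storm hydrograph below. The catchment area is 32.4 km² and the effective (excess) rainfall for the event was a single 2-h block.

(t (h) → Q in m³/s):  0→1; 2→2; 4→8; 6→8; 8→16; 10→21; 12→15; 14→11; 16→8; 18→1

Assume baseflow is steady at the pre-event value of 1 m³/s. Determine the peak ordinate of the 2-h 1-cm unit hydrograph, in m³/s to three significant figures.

Direct runoff: 0.0, 1.0, 7.0, 7.0, 15.0, 20.0, 14.0, 10.0, 7.0, 0.0 m³/s; ΣQ_DR = 81.00 m³/s, peak = 20.0 m³/s.
Runoff depth d = ΣQ_DR·Δt / A = 81.00 × 7200 / (32.4 km²) = 18.00 mm.
The 1-cm UH is the DRH scaled by (10 mm)/d, so U_p = 20.0 × 10/18.00 = 11.1 m³/s.

U_p ≈ 11.1 m³/s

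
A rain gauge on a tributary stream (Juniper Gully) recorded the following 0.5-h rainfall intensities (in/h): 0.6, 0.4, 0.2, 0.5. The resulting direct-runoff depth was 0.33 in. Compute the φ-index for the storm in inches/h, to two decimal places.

φ ≈ 0.28 in/h

Only the 3 blocks with intensity above φ contribute runoff: 0.6, 0.4, 0.5 in/h.
Σ(I−φ)·Δt = d  ⇒  (0.6+0.4+0.5 − 3φ)·0.5 = 0.33
φ = (1.500 − 0.33/0.5) / 3 = 0.28 in/h.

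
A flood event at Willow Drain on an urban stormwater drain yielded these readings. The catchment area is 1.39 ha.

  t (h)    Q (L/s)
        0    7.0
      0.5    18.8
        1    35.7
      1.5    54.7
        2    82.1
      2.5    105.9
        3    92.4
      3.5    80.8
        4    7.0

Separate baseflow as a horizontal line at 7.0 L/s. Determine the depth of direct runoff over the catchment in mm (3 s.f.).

Direct runoff: 0.0, 11.8, 28.7, 47.7, 75.1, 98.9, 85.4, 73.8, 0.0 L/s; ΣQ_DR = 421.4 L/s.
V = ΣQ_DR · Δt = 421.4 × 1800 s = 7.585 × 10^5 L.
Over A = 1.39 ha, depth = V / A = 54.6 mm.

d ≈ 54.6 mm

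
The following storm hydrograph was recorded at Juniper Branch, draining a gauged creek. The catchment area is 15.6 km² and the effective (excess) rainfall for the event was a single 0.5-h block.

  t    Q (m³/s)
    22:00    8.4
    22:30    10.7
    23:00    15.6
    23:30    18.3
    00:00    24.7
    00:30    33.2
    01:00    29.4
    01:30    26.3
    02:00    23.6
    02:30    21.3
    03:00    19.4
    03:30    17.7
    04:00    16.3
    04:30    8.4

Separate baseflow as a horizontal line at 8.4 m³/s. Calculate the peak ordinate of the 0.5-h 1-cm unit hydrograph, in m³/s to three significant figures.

Direct runoff: 0.0, 2.3, 7.2, 9.9, 16.3, 24.8, 21.0, 17.9, 15.2, 12.9, 11.0, 9.3, 7.9, 0.0 m³/s; ΣQ_DR = 155.7 m³/s, peak = 24.8 m³/s.
Runoff depth d = ΣQ_DR·Δt / A = 155.7 × 1800 / (15.6 km²) = 17.97 mm.
The 1-cm UH is the DRH scaled by (10 mm)/d, so U_p = 24.8 × 10/17.97 = 13.8 m³/s.

U_p ≈ 13.8 m³/s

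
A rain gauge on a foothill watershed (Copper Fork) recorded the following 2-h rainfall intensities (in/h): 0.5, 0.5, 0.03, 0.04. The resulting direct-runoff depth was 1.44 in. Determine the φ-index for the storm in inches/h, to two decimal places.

Only the 2 blocks with intensity above φ contribute runoff: 0.5, 0.5 in/h.
Σ(I−φ)·Δt = d  ⇒  (0.5+0.5 − 2φ)·2 = 1.44
φ = (1.000 − 1.44/2) / 2 = 0.14 in/h.

φ ≈ 0.14 in/h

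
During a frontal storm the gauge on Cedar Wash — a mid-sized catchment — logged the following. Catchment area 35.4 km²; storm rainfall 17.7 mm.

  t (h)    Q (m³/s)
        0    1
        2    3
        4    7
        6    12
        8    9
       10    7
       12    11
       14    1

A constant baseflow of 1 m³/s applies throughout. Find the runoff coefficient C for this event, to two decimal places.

C ≈ 0.49

ΣQ_DR = 43.00 m³/s; V = ΣQ_DR·Δt = 3.096 × 10^5 m³.
Runoff depth d = V / A = 8.746 mm.
C = d / P = 8.746 / 17.7 = 0.49.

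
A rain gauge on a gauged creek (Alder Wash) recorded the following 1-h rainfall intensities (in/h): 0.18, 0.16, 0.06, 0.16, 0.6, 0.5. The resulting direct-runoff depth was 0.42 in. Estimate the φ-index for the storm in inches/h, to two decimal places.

φ ≈ 0.34 in/h

Only the 2 blocks with intensity above φ contribute runoff: 0.6, 0.5 in/h.
Σ(I−φ)·Δt = d  ⇒  (0.6+0.5 − 2φ)·1 = 0.42
φ = (1.100 − 0.42/1) / 2 = 0.34 in/h.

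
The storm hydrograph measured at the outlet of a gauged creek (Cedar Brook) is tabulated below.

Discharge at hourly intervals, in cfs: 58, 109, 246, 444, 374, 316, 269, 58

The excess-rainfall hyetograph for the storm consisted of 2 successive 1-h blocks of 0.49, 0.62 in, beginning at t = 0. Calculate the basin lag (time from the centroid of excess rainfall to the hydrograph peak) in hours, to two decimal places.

Centroid of excess rainfall: t_c = Σ P_i·t̄_i / ΣP_i = 1.0586 h (block centres at 0.5, 1.5 h).
Hydrograph peak occurs at t = 3 h, so basin lag t_L = 3 − 1.0586 = 1.94 h.

t_L ≈ 1.94 h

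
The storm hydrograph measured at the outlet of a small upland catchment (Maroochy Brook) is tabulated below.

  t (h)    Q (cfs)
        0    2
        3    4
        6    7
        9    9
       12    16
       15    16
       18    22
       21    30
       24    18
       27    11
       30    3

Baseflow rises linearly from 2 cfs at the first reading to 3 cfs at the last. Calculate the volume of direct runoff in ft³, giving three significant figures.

Direct-runoff ordinates (Q − Q_b): 0.00, 1.90, 4.80, 6.70, 13.60, 13.50, 19.40, 27.30, 15.20, 8.10, 0.00 cfs.
ΣQ_DR = 110.5 cfs.
With Δt = 3 h = 10800 s, V = ΣQ_DR · Δt = 110.5 × 10800 = 1.19 × 10^6 ft³.

V ≈ 1.19 × 10^6 ft³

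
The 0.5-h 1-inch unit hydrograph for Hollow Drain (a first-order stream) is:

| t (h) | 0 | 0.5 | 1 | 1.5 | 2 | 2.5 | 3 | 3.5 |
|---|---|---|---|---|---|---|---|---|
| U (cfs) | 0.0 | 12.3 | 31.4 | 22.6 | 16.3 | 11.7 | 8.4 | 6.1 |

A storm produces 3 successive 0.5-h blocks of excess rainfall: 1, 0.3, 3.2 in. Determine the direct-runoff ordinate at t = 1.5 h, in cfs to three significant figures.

Q ≈ 71.4 cfs

By discrete convolution, Q_j = Σ (P_i / 1 in) · U_{j−i}.
At t = 1.5 h (j=3): Q = (1/1)·22.6 + (0.3/1)·31.4 + (3.2/1)·12.3 = 71.4 cfs.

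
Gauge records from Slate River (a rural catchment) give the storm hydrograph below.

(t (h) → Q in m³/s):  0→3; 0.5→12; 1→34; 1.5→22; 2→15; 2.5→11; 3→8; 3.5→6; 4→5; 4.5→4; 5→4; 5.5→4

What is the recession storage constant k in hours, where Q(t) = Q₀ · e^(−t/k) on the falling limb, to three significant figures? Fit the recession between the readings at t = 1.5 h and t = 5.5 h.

On the falling limb, Q drops from 22 to 4 m³/s between t = 1.5 h and t = 5.5 h (Δt = 4 h).
k = −Δt / ln(Q₂/Q₁) = −4 / ln(4/22) = 2.35 h.

k ≈ 2.35 h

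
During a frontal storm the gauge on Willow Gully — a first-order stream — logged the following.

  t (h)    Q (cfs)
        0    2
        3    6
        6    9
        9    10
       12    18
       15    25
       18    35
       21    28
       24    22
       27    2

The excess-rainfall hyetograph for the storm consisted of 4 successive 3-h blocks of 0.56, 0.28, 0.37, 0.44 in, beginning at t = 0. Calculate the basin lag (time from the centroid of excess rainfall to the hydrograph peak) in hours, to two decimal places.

t_L ≈ 12.25 h

Centroid of excess rainfall: t_c = Σ P_i·t̄_i / ΣP_i = 5.7545 h (block centres at 1.5, 4.5, 7.5, 10.5 h).
Hydrograph peak occurs at t = 18 h, so basin lag t_L = 18 − 5.7545 = 12.25 h.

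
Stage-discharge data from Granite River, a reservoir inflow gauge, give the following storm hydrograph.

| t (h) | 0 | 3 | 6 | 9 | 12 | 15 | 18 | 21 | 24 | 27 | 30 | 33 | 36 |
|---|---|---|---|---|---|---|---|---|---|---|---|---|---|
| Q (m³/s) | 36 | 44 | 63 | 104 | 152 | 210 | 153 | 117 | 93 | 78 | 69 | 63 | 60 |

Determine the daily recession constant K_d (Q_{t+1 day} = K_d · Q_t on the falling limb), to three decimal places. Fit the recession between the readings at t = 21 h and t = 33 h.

K_d ≈ 0.290

Between t = 21 h and t = 33 h the flow falls from 117 to 63 m³/s over 4×3 h = 12 h.
Per-interval ratio K = (63/117)^(1/4) = 0.8566; K_d = K^(24/3) = 0.290.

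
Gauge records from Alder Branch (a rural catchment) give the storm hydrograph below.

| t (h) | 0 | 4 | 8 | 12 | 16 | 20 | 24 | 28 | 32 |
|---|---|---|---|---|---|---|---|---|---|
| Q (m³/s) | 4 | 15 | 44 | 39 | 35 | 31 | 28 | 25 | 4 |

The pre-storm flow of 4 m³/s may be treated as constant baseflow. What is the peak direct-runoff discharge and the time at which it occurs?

Q_p = 40.0 m³/s at t = 8 h

Subtracting baseflow gives direct-runoff ordinates: 0.0, 11.0, 40.0, 35.0, 31.0, 27.0, 24.0, 21.0, 0.0 m³/s.
The maximum is 40.0 m³/s, occurring at the reading for t = 8 h.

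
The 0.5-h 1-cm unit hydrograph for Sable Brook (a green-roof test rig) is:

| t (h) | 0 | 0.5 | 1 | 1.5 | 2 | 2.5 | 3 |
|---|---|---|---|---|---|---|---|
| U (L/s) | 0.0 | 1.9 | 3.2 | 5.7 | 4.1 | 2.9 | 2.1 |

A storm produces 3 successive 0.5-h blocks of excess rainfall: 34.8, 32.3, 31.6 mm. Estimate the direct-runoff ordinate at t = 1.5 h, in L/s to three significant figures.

By discrete convolution, Q_j = Σ (P_i / 10 mm) · U_{j−i}.
At t = 1.5 h (j=3): Q = (34.8/10)·5.7 + (32.3/10)·3.2 + (31.6/10)·1.9 = 36.2 L/s.

Q ≈ 36.2 L/s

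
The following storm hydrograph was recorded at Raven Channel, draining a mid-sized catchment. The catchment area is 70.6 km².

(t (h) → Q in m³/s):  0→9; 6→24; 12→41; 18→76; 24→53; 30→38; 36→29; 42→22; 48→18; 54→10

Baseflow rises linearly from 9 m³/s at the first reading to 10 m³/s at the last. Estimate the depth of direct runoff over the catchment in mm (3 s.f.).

Direct runoff: 0.00, 14.89, 31.78, 66.67, 43.56, 28.44, 19.33, 12.22, 8.11, 0.00 m³/s; ΣQ_DR = 225.0 m³/s.
V = ΣQ_DR · Δt = 225.0 × 21600 s = 4.860 × 10^6 m³.
Over A = 70.6 km², depth = V / A = 68.8 mm.

d ≈ 68.8 mm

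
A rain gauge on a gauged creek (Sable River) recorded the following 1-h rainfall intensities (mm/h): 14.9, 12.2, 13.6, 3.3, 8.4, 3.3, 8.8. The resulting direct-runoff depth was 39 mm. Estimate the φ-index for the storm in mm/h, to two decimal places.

Only the 5 blocks with intensity above φ contribute runoff: 14.9, 12.2, 13.6, 8.4, 8.8 mm/h.
Σ(I−φ)·Δt = d  ⇒  (14.9+12.2+13.6+8.4+8.8 − 5φ)·1 = 39
φ = (57.90 − 39/1) / 5 = 3.78 mm/h.

φ ≈ 3.78 mm/h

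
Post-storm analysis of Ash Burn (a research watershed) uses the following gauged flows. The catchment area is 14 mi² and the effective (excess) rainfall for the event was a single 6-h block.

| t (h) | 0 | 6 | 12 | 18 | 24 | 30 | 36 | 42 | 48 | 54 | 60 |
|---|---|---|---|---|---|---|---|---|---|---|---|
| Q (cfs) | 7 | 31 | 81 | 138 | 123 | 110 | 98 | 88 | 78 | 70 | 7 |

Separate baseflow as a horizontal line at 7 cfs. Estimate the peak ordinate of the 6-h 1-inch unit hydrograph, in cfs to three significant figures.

Direct runoff: 0.0, 24.0, 74.0, 131.0, 116.0, 103.0, 91.0, 81.0, 71.0, 63.0, 0.0 cfs; ΣQ_DR = 754.0 cfs, peak = 131.0 cfs.
Runoff depth d = ΣQ_DR·Δt / A = 754.0 × 21600 / (14 mi²) = 0.5007 in.
The 1-inch UH is the DRH scaled by (1 in)/d, so U_p = 131.0 × 1/0.5007 = 262 cfs.

U_p ≈ 262 cfs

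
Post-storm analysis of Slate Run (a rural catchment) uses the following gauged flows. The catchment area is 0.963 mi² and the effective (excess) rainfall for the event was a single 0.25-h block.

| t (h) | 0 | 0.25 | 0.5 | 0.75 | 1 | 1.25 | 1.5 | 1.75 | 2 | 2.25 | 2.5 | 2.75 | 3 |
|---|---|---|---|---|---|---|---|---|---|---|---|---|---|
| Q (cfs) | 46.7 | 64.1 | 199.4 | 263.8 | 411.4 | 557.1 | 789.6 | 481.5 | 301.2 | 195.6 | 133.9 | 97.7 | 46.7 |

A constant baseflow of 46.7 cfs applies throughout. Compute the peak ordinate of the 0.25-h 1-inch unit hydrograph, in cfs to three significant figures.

Direct runoff: 0.0, 17.4, 152.7, 217.1, 364.7, 510.4, 742.9, 434.8, 254.5, 148.9, 87.2, 51.0, 0.0 cfs; ΣQ_DR = 2982 cfs, peak = 742.9 cfs.
Runoff depth d = ΣQ_DR·Δt / A = 2982 × 900 / (0.963 mi²) = 1.199 in.
The 1-inch UH is the DRH scaled by (1 in)/d, so U_p = 742.9 × 1/1.199 = 619 cfs.

U_p ≈ 619 cfs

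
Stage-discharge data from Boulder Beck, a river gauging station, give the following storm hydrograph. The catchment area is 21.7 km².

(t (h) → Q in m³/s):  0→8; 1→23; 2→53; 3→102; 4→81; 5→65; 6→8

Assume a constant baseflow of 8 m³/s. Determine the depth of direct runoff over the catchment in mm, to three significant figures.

Direct runoff: 0.0, 15.0, 45.0, 94.0, 73.0, 57.0, 0.0 m³/s; ΣQ_DR = 284.0 m³/s.
V = ΣQ_DR · Δt = 284.0 × 3600 s = 1.022 × 10^6 m³.
Over A = 21.7 km², depth = V / A = 47.1 mm.

d ≈ 47.1 mm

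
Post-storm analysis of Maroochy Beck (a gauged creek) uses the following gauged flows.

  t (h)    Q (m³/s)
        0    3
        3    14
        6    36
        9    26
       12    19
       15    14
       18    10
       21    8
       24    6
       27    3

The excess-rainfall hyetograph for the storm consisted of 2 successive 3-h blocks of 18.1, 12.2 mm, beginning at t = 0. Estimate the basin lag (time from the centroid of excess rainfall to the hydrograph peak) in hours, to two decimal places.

Centroid of excess rainfall: t_c = Σ P_i·t̄_i / ΣP_i = 2.7079 h (block centres at 1.5, 4.5 h).
Hydrograph peak occurs at t = 6 h, so basin lag t_L = 6 − 2.7079 = 3.29 h.

t_L ≈ 3.29 h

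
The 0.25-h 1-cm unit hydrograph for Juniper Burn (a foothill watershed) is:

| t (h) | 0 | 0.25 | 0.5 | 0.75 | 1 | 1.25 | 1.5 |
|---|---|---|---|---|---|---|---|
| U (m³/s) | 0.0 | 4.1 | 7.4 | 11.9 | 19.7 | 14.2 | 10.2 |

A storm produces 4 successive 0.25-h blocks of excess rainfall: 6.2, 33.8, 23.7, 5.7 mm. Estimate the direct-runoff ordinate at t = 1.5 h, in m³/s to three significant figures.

By discrete convolution, Q_j = Σ (P_i / 10 mm) · U_{j−i}.
At t = 1.5 h (j=6): Q = (6.2/10)·10.2 + (33.8/10)·14.2 + (23.7/10)·19.7 + (5.7/10)·11.9 = 108 m³/s.

Q ≈ 108 m³/s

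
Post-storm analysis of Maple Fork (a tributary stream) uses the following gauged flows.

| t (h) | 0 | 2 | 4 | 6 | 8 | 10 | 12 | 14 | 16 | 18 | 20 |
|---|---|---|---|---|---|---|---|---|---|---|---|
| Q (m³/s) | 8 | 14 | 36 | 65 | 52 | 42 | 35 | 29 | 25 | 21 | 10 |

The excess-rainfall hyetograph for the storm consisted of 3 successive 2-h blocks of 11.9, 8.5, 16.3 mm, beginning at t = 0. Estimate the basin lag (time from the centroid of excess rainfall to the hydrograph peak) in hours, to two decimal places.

t_L ≈ 2.76 h

Centroid of excess rainfall: t_c = Σ P_i·t̄_i / ΣP_i = 3.2398 h (block centres at 1, 3, 5 h).
Hydrograph peak occurs at t = 6 h, so basin lag t_L = 6 − 3.2398 = 2.76 h.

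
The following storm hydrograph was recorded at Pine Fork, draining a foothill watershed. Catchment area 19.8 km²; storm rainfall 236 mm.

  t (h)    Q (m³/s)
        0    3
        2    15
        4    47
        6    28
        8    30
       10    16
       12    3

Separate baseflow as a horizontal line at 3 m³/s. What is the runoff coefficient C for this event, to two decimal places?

ΣQ_DR = 121.0 m³/s; V = ΣQ_DR·Δt = 8.712 × 10^5 m³.
Runoff depth d = V / A = 44.00 mm.
C = d / P = 44.00 / 236 = 0.19.

C ≈ 0.19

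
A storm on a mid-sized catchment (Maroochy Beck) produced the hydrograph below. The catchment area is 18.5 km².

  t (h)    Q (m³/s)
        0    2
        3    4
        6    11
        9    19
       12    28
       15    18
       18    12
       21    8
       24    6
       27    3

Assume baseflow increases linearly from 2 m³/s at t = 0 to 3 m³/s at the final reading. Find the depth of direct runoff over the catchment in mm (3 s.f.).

d ≈ 50.2 mm

Direct runoff: 0.00, 1.89, 8.78, 16.67, 25.56, 15.44, 9.33, 5.22, 3.11, 0.00 m³/s; ΣQ_DR = 86.00 m³/s.
V = ΣQ_DR · Δt = 86.00 × 10800 s = 9.288 × 10^5 m³.
Over A = 18.5 km², depth = V / A = 50.2 mm.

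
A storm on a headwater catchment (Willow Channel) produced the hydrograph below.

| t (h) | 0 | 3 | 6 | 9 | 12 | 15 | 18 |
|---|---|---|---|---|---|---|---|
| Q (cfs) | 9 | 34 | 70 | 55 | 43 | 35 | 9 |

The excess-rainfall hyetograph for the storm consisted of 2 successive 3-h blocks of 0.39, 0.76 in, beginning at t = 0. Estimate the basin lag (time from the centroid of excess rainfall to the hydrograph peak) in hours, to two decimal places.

Centroid of excess rainfall: t_c = Σ P_i·t̄_i / ΣP_i = 3.4826 h (block centres at 1.5, 4.5 h).
Hydrograph peak occurs at t = 6 h, so basin lag t_L = 6 − 3.4826 = 2.52 h.

t_L ≈ 2.52 h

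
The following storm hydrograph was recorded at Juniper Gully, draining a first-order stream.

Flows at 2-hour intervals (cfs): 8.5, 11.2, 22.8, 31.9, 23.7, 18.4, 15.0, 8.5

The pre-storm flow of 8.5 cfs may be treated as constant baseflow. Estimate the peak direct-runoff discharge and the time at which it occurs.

Q_p = 23.4 cfs at t = 6 h

Subtracting baseflow gives direct-runoff ordinates: 0.0, 2.7, 14.3, 23.4, 15.2, 9.9, 6.5, 0.0 cfs.
The maximum is 23.4 cfs, occurring at the reading for t = 6 h.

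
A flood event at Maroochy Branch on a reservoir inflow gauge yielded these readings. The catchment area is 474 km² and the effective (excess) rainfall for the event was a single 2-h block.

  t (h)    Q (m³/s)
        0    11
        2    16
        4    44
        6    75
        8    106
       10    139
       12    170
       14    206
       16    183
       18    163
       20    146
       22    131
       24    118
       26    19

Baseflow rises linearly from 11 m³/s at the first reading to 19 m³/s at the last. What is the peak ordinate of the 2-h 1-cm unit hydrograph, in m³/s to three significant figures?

Direct runoff: 0.00, 4.38, 31.77, 62.15, 92.54, 124.92, 155.31, 190.69, 167.08, 146.46, 128.85, 113.23, 99.62, 0.00 m³/s; ΣQ_DR = 1317 m³/s, peak = 190.69 m³/s.
Runoff depth d = ΣQ_DR·Δt / A = 1317 × 7200 / (474 km²) = 20.01 mm.
The 1-cm UH is the DRH scaled by (10 mm)/d, so U_p = 190.69 × 10/20.01 = 95.3 m³/s.

U_p ≈ 95.3 m³/s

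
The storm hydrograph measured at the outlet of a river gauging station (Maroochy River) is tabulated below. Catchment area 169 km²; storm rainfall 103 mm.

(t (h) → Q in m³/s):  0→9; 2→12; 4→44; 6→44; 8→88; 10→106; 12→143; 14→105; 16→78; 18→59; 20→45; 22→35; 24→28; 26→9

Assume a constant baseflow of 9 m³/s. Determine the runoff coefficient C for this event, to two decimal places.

C ≈ 0.28

ΣQ_DR = 679.0 m³/s; V = ΣQ_DR·Δt = 4.889 × 10^6 m³.
Runoff depth d = V / A = 28.93 mm.
C = d / P = 28.93 / 103 = 0.28.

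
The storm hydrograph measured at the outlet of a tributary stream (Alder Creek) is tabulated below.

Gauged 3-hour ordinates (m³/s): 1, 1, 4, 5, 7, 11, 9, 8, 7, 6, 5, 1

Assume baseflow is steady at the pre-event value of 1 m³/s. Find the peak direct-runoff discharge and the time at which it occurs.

Q_p = 10.0 m³/s at t = 15 h

Subtracting baseflow gives direct-runoff ordinates: 0.0, 0.0, 3.0, 4.0, 6.0, 10.0, 8.0, 7.0, 6.0, 5.0, 4.0, 0.0 m³/s.
The maximum is 10.0 m³/s, occurring at the reading for t = 15 h.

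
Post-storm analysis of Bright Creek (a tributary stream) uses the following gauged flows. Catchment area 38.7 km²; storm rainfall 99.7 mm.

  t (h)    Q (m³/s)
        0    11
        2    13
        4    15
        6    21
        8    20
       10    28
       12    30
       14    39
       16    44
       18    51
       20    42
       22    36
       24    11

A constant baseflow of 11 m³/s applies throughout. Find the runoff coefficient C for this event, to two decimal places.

ΣQ_DR = 218.0 m³/s; V = ΣQ_DR·Δt = 1.570 × 10^6 m³.
Runoff depth d = V / A = 40.56 mm.
C = d / P = 40.56 / 99.7 = 0.41.

C ≈ 0.41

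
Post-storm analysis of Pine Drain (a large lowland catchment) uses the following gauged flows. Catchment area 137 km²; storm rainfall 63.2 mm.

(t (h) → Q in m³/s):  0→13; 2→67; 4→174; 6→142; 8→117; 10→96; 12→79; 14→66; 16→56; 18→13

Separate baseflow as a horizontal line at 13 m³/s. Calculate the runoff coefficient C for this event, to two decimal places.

C ≈ 0.58

ΣQ_DR = 693.0 m³/s; V = ΣQ_DR·Δt = 4.990 × 10^6 m³.
Runoff depth d = V / A = 36.42 mm.
C = d / P = 36.42 / 63.2 = 0.58.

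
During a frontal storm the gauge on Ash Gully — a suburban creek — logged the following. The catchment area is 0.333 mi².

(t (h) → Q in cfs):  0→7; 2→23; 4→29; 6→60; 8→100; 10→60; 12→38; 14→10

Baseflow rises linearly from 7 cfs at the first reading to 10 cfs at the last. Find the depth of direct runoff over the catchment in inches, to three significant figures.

Direct runoff: 0.00, 15.57, 21.14, 51.71, 91.29, 50.86, 28.43, 0.00 cfs; ΣQ_DR = 259.0 cfs.
V = ΣQ_DR · Δt = 259.0 × 7200 s = 1.865 × 10^6 ft³.
Over A = 0.333 mi², depth = V / A = 2.41 in.

d ≈ 2.41 in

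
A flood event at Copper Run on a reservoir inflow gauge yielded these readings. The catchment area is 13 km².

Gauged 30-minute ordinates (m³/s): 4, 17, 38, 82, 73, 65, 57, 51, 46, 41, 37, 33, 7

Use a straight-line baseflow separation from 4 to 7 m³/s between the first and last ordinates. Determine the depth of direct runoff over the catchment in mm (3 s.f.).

Direct runoff: 0.00, 12.75, 33.50, 77.25, 68.00, 59.75, 51.50, 45.25, 40.00, 34.75, 30.50, 26.25, 0.00 m³/s; ΣQ_DR = 479.5 m³/s.
V = ΣQ_DR · Δt = 479.5 × 1800 s = 8.631 × 10^5 m³.
Over A = 13 km², depth = V / A = 66.4 mm.

d ≈ 66.4 mm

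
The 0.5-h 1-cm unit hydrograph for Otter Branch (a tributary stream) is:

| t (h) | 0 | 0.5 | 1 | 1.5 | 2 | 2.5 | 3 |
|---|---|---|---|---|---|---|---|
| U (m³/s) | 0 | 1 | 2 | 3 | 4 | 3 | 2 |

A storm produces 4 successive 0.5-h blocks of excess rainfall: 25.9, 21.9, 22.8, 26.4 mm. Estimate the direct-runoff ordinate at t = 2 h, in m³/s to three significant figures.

Q ≈ 24.1 m³/s

By discrete convolution, Q_j = Σ (P_i / 10 mm) · U_{j−i}.
At t = 2 h (j=4): Q = (25.9/10)·4 + (21.9/10)·3 + (22.8/10)·2 + (26.4/10)·1 = 24.1 m³/s.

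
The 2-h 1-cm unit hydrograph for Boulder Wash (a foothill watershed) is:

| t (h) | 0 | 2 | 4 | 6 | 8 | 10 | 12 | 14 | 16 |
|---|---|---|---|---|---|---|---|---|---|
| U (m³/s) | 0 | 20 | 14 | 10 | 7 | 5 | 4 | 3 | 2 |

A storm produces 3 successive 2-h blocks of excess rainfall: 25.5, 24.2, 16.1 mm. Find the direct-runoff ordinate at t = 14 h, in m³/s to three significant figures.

By discrete convolution, Q_j = Σ (P_i / 10 mm) · U_{j−i}.
At t = 14 h (j=7): Q = (25.5/10)·3 + (24.2/10)·4 + (16.1/10)·5 = 25.4 m³/s.

Q ≈ 25.4 m³/s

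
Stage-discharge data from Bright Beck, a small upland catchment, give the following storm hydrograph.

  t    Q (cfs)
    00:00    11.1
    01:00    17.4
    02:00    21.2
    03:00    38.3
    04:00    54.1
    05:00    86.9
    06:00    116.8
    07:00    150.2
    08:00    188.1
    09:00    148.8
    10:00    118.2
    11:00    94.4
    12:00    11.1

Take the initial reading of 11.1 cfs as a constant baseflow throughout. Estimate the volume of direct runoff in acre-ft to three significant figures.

Direct-runoff ordinates (Q − Q_b): 0.0, 6.3, 10.1, 27.2, 43.0, 75.8, 105.7, 139.1, 177.0, 137.7, 107.1, 83.3, 0.0 cfs.
ΣQ_DR = 912.3 cfs.
With Δt = 1 h = 3600 s, V = ΣQ_DR · Δt = 912.3 × 3600 = 3.28 × 10^6 ft³ = 75.4 acre-ft.

V ≈ 75.4 acre-ft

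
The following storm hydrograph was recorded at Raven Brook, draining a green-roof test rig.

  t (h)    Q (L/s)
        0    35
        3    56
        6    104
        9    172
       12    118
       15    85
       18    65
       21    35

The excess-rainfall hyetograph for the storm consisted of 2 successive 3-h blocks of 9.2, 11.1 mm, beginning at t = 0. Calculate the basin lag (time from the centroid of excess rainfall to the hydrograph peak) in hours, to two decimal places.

t_L ≈ 5.86 h

Centroid of excess rainfall: t_c = Σ P_i·t̄_i / ΣP_i = 3.1404 h (block centres at 1.5, 4.5 h).
Hydrograph peak occurs at t = 9 h, so basin lag t_L = 9 − 3.1404 = 5.86 h.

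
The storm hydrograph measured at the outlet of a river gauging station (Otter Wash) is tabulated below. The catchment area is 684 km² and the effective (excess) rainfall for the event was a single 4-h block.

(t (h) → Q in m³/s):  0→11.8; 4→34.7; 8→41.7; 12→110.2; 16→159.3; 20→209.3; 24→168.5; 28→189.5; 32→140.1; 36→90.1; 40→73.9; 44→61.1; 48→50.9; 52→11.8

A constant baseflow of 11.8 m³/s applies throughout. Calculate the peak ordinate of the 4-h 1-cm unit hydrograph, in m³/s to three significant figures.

Direct runoff: 0.0, 22.9, 29.9, 98.4, 147.5, 197.5, 156.7, 177.7, 128.3, 78.3, 62.1, 49.3, 39.1, 0.0 m³/s; ΣQ_DR = 1188 m³/s, peak = 197.5 m³/s.
Runoff depth d = ΣQ_DR·Δt / A = 1188 × 14400 / (684 km²) = 25.00 mm.
The 1-cm UH is the DRH scaled by (10 mm)/d, so U_p = 197.5 × 10/25.00 = 79.0 m³/s.

U_p ≈ 79.0 m³/s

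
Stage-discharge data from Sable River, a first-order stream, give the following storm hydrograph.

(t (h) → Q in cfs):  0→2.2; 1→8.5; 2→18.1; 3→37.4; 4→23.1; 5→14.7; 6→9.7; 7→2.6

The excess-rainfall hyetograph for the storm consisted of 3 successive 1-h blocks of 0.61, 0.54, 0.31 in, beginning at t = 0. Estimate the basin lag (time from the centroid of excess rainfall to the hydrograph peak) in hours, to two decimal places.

Centroid of excess rainfall: t_c = Σ P_i·t̄_i / ΣP_i = 1.2945 h (block centres at 0.5, 1.5, 2.5 h).
Hydrograph peak occurs at t = 3 h, so basin lag t_L = 3 − 1.2945 = 1.71 h.

t_L ≈ 1.71 h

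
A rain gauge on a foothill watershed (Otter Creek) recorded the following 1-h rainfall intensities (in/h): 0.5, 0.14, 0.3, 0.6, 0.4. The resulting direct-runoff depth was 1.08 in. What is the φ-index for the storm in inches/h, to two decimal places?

φ ≈ 0.18 in/h

Only the 4 blocks with intensity above φ contribute runoff: 0.5, 0.3, 0.6, 0.4 in/h.
Σ(I−φ)·Δt = d  ⇒  (0.5+0.3+0.6+0.4 − 4φ)·1 = 1.08
φ = (1.800 − 1.08/1) / 4 = 0.18 in/h.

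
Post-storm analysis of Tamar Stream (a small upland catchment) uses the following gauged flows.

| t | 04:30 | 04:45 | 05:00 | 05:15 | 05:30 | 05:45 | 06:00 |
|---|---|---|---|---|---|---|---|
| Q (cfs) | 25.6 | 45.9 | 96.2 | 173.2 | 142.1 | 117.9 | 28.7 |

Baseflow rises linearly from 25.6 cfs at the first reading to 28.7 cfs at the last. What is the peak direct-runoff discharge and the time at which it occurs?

Q_p = 146.05 cfs at t = 05:15

Subtracting baseflow gives direct-runoff ordinates: 0.00, 19.78, 69.57, 146.05, 114.43, 89.72, 0.00 cfs.
The maximum is 146.05 cfs, occurring at the reading for t = 05:15.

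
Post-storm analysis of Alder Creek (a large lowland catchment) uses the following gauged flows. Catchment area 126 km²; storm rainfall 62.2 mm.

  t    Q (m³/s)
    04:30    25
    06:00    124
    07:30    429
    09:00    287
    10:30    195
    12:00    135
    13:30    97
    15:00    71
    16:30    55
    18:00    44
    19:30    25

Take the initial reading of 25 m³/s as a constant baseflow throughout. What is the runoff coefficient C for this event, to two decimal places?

ΣQ_DR = 1212 m³/s; V = ΣQ_DR·Δt = 6.545 × 10^6 m³.
Runoff depth d = V / A = 51.94 mm.
C = d / P = 51.94 / 62.2 = 0.84.

C ≈ 0.84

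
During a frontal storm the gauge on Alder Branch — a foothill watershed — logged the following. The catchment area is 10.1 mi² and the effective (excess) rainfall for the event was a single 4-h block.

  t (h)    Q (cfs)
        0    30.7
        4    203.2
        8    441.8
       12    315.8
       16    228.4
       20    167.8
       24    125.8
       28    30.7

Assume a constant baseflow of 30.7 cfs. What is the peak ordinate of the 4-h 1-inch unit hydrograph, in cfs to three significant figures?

Direct runoff: 0.0, 172.5, 411.1, 285.1, 197.7, 137.1, 95.1, 0.0 cfs; ΣQ_DR = 1299 cfs, peak = 411.1 cfs.
Runoff depth d = ΣQ_DR·Δt / A = 1299 × 14400 / (10.1 mi²) = 0.7969 in.
The 1-inch UH is the DRH scaled by (1 in)/d, so U_p = 411.1 × 1/0.7969 = 516 cfs.

U_p ≈ 516 cfs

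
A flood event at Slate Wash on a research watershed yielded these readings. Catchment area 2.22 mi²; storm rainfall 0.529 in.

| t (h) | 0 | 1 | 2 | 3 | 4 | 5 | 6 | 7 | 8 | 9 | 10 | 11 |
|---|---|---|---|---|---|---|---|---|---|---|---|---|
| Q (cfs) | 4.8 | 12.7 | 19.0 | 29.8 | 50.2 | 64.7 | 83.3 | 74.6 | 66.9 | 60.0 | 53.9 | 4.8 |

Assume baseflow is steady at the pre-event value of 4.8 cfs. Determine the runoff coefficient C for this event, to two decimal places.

C ≈ 0.62

ΣQ_DR = 467.1 cfs; V = ΣQ_DR·Δt = 1.682 × 10^6 ft³.
Runoff depth d = V / A = 0.3260 in.
C = d / P = 0.3260 / 0.529 = 0.62.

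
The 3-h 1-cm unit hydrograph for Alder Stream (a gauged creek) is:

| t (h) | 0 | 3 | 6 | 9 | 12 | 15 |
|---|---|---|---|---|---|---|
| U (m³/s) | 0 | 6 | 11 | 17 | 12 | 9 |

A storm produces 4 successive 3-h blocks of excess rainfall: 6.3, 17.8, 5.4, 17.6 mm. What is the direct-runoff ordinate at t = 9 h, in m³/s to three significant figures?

By discrete convolution, Q_j = Σ (P_i / 10 mm) · U_{j−i}.
At t = 9 h (j=3): Q = (6.3/10)·17 + (17.8/10)·11 + (5.4/10)·6 + (17.6/10)·0 = 33.5 m³/s.

Q ≈ 33.5 m³/s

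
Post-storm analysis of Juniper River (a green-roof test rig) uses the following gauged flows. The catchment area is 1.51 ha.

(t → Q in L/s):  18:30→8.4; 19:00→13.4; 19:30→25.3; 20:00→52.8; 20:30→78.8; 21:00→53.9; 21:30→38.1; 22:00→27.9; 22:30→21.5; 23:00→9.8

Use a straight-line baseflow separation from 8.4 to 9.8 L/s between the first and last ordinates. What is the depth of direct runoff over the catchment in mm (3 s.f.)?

Direct runoff: 0.00, 4.84, 16.59, 43.93, 69.78, 44.72, 28.77, 18.41, 11.86, 0.00 L/s; ΣQ_DR = 238.9 L/s.
V = ΣQ_DR · Δt = 238.9 × 1800 s = 4.300 × 10^5 L.
Over A = 1.51 ha, depth = V / A = 28.5 mm.

d ≈ 28.5 mm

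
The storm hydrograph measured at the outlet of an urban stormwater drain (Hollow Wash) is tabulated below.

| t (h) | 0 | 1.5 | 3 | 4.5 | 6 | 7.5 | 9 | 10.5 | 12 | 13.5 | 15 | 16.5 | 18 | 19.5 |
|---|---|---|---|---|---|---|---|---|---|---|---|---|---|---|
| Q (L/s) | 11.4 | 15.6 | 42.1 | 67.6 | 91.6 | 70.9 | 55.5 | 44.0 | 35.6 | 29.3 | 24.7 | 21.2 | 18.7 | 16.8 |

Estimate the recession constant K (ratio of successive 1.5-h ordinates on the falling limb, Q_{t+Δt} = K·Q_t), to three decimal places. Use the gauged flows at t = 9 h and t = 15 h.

K ≈ 0.817

Using the recession-limb readings at t = 9 h and t = 15 h: Q falls from 55.5 to 24.7 L/s over 4 intervals.
K = (Q₂/Q₁)^(1/4) = (24.7/55.5)^(1/4) = 0.817.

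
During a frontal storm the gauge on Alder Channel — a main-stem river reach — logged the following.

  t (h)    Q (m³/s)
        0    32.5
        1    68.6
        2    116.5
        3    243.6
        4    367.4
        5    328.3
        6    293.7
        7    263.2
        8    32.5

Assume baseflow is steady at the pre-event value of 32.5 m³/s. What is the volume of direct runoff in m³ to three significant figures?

V ≈ 5.23 × 10^6 m³

Direct-runoff ordinates (Q − Q_b): 0.0, 36.1, 84.0, 211.1, 334.9, 295.8, 261.2, 230.7, 0.0 m³/s.
ΣQ_DR = 1454 m³/s.
With Δt = 1 h = 3600 s, V = ΣQ_DR · Δt = 1454 × 3600 = 5.23 × 10^6 m³.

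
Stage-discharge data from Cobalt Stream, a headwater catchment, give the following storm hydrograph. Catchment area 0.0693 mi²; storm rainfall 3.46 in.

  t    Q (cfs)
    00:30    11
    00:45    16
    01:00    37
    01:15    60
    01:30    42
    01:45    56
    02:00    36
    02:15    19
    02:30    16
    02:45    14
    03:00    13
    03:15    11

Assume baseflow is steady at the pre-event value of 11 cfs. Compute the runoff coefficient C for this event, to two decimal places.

C ≈ 0.32

ΣQ_DR = 199.0 cfs; V = ΣQ_DR·Δt = 1.791 × 10^5 ft³.
Runoff depth d = V / A = 1.112 in.
C = d / P = 1.112 / 3.46 = 0.32.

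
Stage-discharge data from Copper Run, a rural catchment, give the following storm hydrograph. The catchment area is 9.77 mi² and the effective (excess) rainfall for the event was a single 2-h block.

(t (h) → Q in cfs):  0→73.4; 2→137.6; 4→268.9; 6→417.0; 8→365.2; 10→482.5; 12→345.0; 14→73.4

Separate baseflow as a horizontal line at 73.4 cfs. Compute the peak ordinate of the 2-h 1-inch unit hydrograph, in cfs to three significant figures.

Direct runoff: 0.0, 64.2, 195.5, 343.6, 291.8, 409.1, 271.6, 0.0 cfs; ΣQ_DR = 1576 cfs, peak = 409.1 cfs.
Runoff depth d = ΣQ_DR·Δt / A = 1576 × 7200 / (9.77 mi²) = 0.4999 in.
The 1-inch UH is the DRH scaled by (1 in)/d, so U_p = 409.1 × 1/0.4999 = 818 cfs.

U_p ≈ 818 cfs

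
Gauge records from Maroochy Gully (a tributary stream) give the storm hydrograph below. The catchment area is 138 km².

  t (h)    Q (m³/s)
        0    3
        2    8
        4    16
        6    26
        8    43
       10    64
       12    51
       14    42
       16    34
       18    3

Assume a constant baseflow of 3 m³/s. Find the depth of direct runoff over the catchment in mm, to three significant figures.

d ≈ 13.6 mm

Direct runoff: 0.0, 5.0, 13.0, 23.0, 40.0, 61.0, 48.0, 39.0, 31.0, 0.0 m³/s; ΣQ_DR = 260.0 m³/s.
V = ΣQ_DR · Δt = 260.0 × 7200 s = 1.872 × 10^6 m³.
Over A = 138 km², depth = V / A = 13.6 mm.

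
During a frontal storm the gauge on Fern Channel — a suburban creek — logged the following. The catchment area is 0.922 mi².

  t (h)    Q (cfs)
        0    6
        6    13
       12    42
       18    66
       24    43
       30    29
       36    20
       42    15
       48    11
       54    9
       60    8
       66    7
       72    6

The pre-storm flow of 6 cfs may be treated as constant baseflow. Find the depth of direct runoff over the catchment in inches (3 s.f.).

d ≈ 1.99 in

Direct runoff: 0.0, 7.0, 36.0, 60.0, 37.0, 23.0, 14.0, 9.0, 5.0, 3.0, 2.0, 1.0, 0.0 cfs; ΣQ_DR = 197.0 cfs.
V = ΣQ_DR · Δt = 197.0 × 21600 s = 4.255 × 10^6 ft³.
Over A = 0.922 mi², depth = V / A = 1.99 in.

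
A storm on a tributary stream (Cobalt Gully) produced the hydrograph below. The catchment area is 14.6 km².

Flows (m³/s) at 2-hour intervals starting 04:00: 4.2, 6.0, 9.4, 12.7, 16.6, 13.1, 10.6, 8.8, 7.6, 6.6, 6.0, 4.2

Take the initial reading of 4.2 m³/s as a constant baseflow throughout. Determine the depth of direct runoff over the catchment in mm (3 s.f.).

d ≈ 27.3 mm

Direct runoff: 0.0, 1.8, 5.2, 8.5, 12.4, 8.9, 6.4, 4.6, 3.4, 2.4, 1.8, 0.0 m³/s; ΣQ_DR = 55.40 m³/s.
V = ΣQ_DR · Δt = 55.40 × 7200 s = 3.989 × 10^5 m³.
Over A = 14.6 km², depth = V / A = 27.3 mm.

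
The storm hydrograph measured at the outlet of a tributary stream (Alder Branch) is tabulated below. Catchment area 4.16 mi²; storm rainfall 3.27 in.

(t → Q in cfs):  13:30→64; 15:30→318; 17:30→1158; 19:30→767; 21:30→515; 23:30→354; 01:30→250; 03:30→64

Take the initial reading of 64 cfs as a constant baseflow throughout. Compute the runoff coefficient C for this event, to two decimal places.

ΣQ_DR = 2978 cfs; V = ΣQ_DR·Δt = 2.144 × 10^7 ft³.
Runoff depth d = V / A = 2.219 in.
C = d / P = 2.219 / 3.27 = 0.68.

C ≈ 0.68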